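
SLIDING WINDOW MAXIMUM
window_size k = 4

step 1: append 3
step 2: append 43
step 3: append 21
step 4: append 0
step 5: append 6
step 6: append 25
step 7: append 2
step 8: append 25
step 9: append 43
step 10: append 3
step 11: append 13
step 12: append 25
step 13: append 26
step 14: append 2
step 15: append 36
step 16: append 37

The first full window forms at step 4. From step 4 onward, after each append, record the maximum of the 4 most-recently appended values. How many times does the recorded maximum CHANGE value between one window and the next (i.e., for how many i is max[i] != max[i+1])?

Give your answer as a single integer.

Answer: 5

Derivation:
step 1: append 3 -> window=[3] (not full yet)
step 2: append 43 -> window=[3, 43] (not full yet)
step 3: append 21 -> window=[3, 43, 21] (not full yet)
step 4: append 0 -> window=[3, 43, 21, 0] -> max=43
step 5: append 6 -> window=[43, 21, 0, 6] -> max=43
step 6: append 25 -> window=[21, 0, 6, 25] -> max=25
step 7: append 2 -> window=[0, 6, 25, 2] -> max=25
step 8: append 25 -> window=[6, 25, 2, 25] -> max=25
step 9: append 43 -> window=[25, 2, 25, 43] -> max=43
step 10: append 3 -> window=[2, 25, 43, 3] -> max=43
step 11: append 13 -> window=[25, 43, 3, 13] -> max=43
step 12: append 25 -> window=[43, 3, 13, 25] -> max=43
step 13: append 26 -> window=[3, 13, 25, 26] -> max=26
step 14: append 2 -> window=[13, 25, 26, 2] -> max=26
step 15: append 36 -> window=[25, 26, 2, 36] -> max=36
step 16: append 37 -> window=[26, 2, 36, 37] -> max=37
Recorded maximums: 43 43 25 25 25 43 43 43 43 26 26 36 37
Changes between consecutive maximums: 5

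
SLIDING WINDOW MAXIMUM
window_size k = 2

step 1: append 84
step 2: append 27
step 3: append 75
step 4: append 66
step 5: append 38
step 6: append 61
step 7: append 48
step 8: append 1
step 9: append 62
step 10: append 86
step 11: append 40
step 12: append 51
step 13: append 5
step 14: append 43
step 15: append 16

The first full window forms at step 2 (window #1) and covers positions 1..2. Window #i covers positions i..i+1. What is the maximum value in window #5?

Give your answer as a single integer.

Answer: 61

Derivation:
step 1: append 84 -> window=[84] (not full yet)
step 2: append 27 -> window=[84, 27] -> max=84
step 3: append 75 -> window=[27, 75] -> max=75
step 4: append 66 -> window=[75, 66] -> max=75
step 5: append 38 -> window=[66, 38] -> max=66
step 6: append 61 -> window=[38, 61] -> max=61
Window #5 max = 61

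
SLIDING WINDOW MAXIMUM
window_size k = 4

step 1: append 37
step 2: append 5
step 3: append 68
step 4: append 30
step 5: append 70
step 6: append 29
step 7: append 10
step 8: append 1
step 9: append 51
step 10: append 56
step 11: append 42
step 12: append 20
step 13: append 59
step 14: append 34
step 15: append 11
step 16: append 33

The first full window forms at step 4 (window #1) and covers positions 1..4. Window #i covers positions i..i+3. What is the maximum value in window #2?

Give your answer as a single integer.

Answer: 70

Derivation:
step 1: append 37 -> window=[37] (not full yet)
step 2: append 5 -> window=[37, 5] (not full yet)
step 3: append 68 -> window=[37, 5, 68] (not full yet)
step 4: append 30 -> window=[37, 5, 68, 30] -> max=68
step 5: append 70 -> window=[5, 68, 30, 70] -> max=70
Window #2 max = 70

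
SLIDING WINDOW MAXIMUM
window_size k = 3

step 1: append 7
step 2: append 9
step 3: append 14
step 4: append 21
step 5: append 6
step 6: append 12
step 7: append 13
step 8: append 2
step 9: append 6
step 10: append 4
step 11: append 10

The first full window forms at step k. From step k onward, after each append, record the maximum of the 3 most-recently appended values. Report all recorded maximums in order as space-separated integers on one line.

Answer: 14 21 21 21 13 13 13 6 10

Derivation:
step 1: append 7 -> window=[7] (not full yet)
step 2: append 9 -> window=[7, 9] (not full yet)
step 3: append 14 -> window=[7, 9, 14] -> max=14
step 4: append 21 -> window=[9, 14, 21] -> max=21
step 5: append 6 -> window=[14, 21, 6] -> max=21
step 6: append 12 -> window=[21, 6, 12] -> max=21
step 7: append 13 -> window=[6, 12, 13] -> max=13
step 8: append 2 -> window=[12, 13, 2] -> max=13
step 9: append 6 -> window=[13, 2, 6] -> max=13
step 10: append 4 -> window=[2, 6, 4] -> max=6
step 11: append 10 -> window=[6, 4, 10] -> max=10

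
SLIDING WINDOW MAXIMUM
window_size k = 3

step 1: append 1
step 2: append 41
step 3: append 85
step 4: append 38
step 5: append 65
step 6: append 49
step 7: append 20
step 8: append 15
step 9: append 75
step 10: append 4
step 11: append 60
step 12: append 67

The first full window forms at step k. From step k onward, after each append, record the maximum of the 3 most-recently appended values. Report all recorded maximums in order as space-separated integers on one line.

step 1: append 1 -> window=[1] (not full yet)
step 2: append 41 -> window=[1, 41] (not full yet)
step 3: append 85 -> window=[1, 41, 85] -> max=85
step 4: append 38 -> window=[41, 85, 38] -> max=85
step 5: append 65 -> window=[85, 38, 65] -> max=85
step 6: append 49 -> window=[38, 65, 49] -> max=65
step 7: append 20 -> window=[65, 49, 20] -> max=65
step 8: append 15 -> window=[49, 20, 15] -> max=49
step 9: append 75 -> window=[20, 15, 75] -> max=75
step 10: append 4 -> window=[15, 75, 4] -> max=75
step 11: append 60 -> window=[75, 4, 60] -> max=75
step 12: append 67 -> window=[4, 60, 67] -> max=67

Answer: 85 85 85 65 65 49 75 75 75 67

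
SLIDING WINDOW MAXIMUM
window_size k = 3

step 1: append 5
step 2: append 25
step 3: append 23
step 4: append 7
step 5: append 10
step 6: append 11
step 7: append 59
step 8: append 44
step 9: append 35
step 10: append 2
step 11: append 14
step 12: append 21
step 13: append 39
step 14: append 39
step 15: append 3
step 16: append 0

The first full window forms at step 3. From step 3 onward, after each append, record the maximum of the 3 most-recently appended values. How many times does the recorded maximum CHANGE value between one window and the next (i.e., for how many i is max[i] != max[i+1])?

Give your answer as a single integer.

step 1: append 5 -> window=[5] (not full yet)
step 2: append 25 -> window=[5, 25] (not full yet)
step 3: append 23 -> window=[5, 25, 23] -> max=25
step 4: append 7 -> window=[25, 23, 7] -> max=25
step 5: append 10 -> window=[23, 7, 10] -> max=23
step 6: append 11 -> window=[7, 10, 11] -> max=11
step 7: append 59 -> window=[10, 11, 59] -> max=59
step 8: append 44 -> window=[11, 59, 44] -> max=59
step 9: append 35 -> window=[59, 44, 35] -> max=59
step 10: append 2 -> window=[44, 35, 2] -> max=44
step 11: append 14 -> window=[35, 2, 14] -> max=35
step 12: append 21 -> window=[2, 14, 21] -> max=21
step 13: append 39 -> window=[14, 21, 39] -> max=39
step 14: append 39 -> window=[21, 39, 39] -> max=39
step 15: append 3 -> window=[39, 39, 3] -> max=39
step 16: append 0 -> window=[39, 3, 0] -> max=39
Recorded maximums: 25 25 23 11 59 59 59 44 35 21 39 39 39 39
Changes between consecutive maximums: 7

Answer: 7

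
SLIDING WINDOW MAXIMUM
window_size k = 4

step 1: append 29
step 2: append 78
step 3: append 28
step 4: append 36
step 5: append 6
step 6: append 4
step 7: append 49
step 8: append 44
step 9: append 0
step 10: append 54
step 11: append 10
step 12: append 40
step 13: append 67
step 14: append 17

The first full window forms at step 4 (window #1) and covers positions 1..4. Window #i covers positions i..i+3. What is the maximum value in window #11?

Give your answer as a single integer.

Answer: 67

Derivation:
step 1: append 29 -> window=[29] (not full yet)
step 2: append 78 -> window=[29, 78] (not full yet)
step 3: append 28 -> window=[29, 78, 28] (not full yet)
step 4: append 36 -> window=[29, 78, 28, 36] -> max=78
step 5: append 6 -> window=[78, 28, 36, 6] -> max=78
step 6: append 4 -> window=[28, 36, 6, 4] -> max=36
step 7: append 49 -> window=[36, 6, 4, 49] -> max=49
step 8: append 44 -> window=[6, 4, 49, 44] -> max=49
step 9: append 0 -> window=[4, 49, 44, 0] -> max=49
step 10: append 54 -> window=[49, 44, 0, 54] -> max=54
step 11: append 10 -> window=[44, 0, 54, 10] -> max=54
step 12: append 40 -> window=[0, 54, 10, 40] -> max=54
step 13: append 67 -> window=[54, 10, 40, 67] -> max=67
step 14: append 17 -> window=[10, 40, 67, 17] -> max=67
Window #11 max = 67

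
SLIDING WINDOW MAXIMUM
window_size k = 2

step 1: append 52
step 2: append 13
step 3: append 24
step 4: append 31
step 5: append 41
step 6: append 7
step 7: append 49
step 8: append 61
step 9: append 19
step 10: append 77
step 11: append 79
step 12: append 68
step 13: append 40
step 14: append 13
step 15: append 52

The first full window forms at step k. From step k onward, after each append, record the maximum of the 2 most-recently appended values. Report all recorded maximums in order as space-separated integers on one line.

Answer: 52 24 31 41 41 49 61 61 77 79 79 68 40 52

Derivation:
step 1: append 52 -> window=[52] (not full yet)
step 2: append 13 -> window=[52, 13] -> max=52
step 3: append 24 -> window=[13, 24] -> max=24
step 4: append 31 -> window=[24, 31] -> max=31
step 5: append 41 -> window=[31, 41] -> max=41
step 6: append 7 -> window=[41, 7] -> max=41
step 7: append 49 -> window=[7, 49] -> max=49
step 8: append 61 -> window=[49, 61] -> max=61
step 9: append 19 -> window=[61, 19] -> max=61
step 10: append 77 -> window=[19, 77] -> max=77
step 11: append 79 -> window=[77, 79] -> max=79
step 12: append 68 -> window=[79, 68] -> max=79
step 13: append 40 -> window=[68, 40] -> max=68
step 14: append 13 -> window=[40, 13] -> max=40
step 15: append 52 -> window=[13, 52] -> max=52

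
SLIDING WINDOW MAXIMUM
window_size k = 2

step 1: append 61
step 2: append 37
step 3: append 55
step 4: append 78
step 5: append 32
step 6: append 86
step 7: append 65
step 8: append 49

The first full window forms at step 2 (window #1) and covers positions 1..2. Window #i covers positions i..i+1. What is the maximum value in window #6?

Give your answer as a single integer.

step 1: append 61 -> window=[61] (not full yet)
step 2: append 37 -> window=[61, 37] -> max=61
step 3: append 55 -> window=[37, 55] -> max=55
step 4: append 78 -> window=[55, 78] -> max=78
step 5: append 32 -> window=[78, 32] -> max=78
step 6: append 86 -> window=[32, 86] -> max=86
step 7: append 65 -> window=[86, 65] -> max=86
Window #6 max = 86

Answer: 86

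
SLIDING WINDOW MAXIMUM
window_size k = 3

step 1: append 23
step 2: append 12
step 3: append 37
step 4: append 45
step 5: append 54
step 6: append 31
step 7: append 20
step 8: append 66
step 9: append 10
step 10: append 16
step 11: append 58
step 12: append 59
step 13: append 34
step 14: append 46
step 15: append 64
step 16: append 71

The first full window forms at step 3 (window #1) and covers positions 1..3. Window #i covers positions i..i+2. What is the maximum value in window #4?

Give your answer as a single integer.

step 1: append 23 -> window=[23] (not full yet)
step 2: append 12 -> window=[23, 12] (not full yet)
step 3: append 37 -> window=[23, 12, 37] -> max=37
step 4: append 45 -> window=[12, 37, 45] -> max=45
step 5: append 54 -> window=[37, 45, 54] -> max=54
step 6: append 31 -> window=[45, 54, 31] -> max=54
Window #4 max = 54

Answer: 54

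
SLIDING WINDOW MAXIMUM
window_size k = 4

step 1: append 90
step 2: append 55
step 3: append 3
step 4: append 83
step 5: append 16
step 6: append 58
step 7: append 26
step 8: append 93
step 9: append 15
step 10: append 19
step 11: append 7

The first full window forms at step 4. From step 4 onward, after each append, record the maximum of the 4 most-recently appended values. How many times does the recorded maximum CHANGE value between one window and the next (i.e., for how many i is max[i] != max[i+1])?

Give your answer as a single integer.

step 1: append 90 -> window=[90] (not full yet)
step 2: append 55 -> window=[90, 55] (not full yet)
step 3: append 3 -> window=[90, 55, 3] (not full yet)
step 4: append 83 -> window=[90, 55, 3, 83] -> max=90
step 5: append 16 -> window=[55, 3, 83, 16] -> max=83
step 6: append 58 -> window=[3, 83, 16, 58] -> max=83
step 7: append 26 -> window=[83, 16, 58, 26] -> max=83
step 8: append 93 -> window=[16, 58, 26, 93] -> max=93
step 9: append 15 -> window=[58, 26, 93, 15] -> max=93
step 10: append 19 -> window=[26, 93, 15, 19] -> max=93
step 11: append 7 -> window=[93, 15, 19, 7] -> max=93
Recorded maximums: 90 83 83 83 93 93 93 93
Changes between consecutive maximums: 2

Answer: 2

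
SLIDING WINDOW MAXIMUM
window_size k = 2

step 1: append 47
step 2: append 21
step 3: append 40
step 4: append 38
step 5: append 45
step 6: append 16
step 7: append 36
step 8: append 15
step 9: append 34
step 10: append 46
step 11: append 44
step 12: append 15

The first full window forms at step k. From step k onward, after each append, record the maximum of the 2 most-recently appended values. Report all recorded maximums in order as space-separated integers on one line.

step 1: append 47 -> window=[47] (not full yet)
step 2: append 21 -> window=[47, 21] -> max=47
step 3: append 40 -> window=[21, 40] -> max=40
step 4: append 38 -> window=[40, 38] -> max=40
step 5: append 45 -> window=[38, 45] -> max=45
step 6: append 16 -> window=[45, 16] -> max=45
step 7: append 36 -> window=[16, 36] -> max=36
step 8: append 15 -> window=[36, 15] -> max=36
step 9: append 34 -> window=[15, 34] -> max=34
step 10: append 46 -> window=[34, 46] -> max=46
step 11: append 44 -> window=[46, 44] -> max=46
step 12: append 15 -> window=[44, 15] -> max=44

Answer: 47 40 40 45 45 36 36 34 46 46 44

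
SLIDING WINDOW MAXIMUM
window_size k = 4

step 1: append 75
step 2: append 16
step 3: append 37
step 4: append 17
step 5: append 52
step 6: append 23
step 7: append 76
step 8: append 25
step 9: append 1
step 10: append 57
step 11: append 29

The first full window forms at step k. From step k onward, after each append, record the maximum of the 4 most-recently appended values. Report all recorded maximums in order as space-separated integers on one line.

step 1: append 75 -> window=[75] (not full yet)
step 2: append 16 -> window=[75, 16] (not full yet)
step 3: append 37 -> window=[75, 16, 37] (not full yet)
step 4: append 17 -> window=[75, 16, 37, 17] -> max=75
step 5: append 52 -> window=[16, 37, 17, 52] -> max=52
step 6: append 23 -> window=[37, 17, 52, 23] -> max=52
step 7: append 76 -> window=[17, 52, 23, 76] -> max=76
step 8: append 25 -> window=[52, 23, 76, 25] -> max=76
step 9: append 1 -> window=[23, 76, 25, 1] -> max=76
step 10: append 57 -> window=[76, 25, 1, 57] -> max=76
step 11: append 29 -> window=[25, 1, 57, 29] -> max=57

Answer: 75 52 52 76 76 76 76 57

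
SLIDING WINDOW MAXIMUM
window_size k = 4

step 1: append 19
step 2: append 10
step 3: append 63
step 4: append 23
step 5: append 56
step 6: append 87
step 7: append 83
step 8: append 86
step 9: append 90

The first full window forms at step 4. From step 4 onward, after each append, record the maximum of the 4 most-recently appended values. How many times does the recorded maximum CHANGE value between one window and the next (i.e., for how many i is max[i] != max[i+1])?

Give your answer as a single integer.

Answer: 2

Derivation:
step 1: append 19 -> window=[19] (not full yet)
step 2: append 10 -> window=[19, 10] (not full yet)
step 3: append 63 -> window=[19, 10, 63] (not full yet)
step 4: append 23 -> window=[19, 10, 63, 23] -> max=63
step 5: append 56 -> window=[10, 63, 23, 56] -> max=63
step 6: append 87 -> window=[63, 23, 56, 87] -> max=87
step 7: append 83 -> window=[23, 56, 87, 83] -> max=87
step 8: append 86 -> window=[56, 87, 83, 86] -> max=87
step 9: append 90 -> window=[87, 83, 86, 90] -> max=90
Recorded maximums: 63 63 87 87 87 90
Changes between consecutive maximums: 2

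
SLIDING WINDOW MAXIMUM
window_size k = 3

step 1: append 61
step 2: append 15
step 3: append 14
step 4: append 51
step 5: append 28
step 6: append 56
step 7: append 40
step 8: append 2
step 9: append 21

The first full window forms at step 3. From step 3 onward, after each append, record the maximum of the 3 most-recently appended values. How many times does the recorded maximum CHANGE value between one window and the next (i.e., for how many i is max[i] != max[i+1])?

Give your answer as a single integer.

Answer: 3

Derivation:
step 1: append 61 -> window=[61] (not full yet)
step 2: append 15 -> window=[61, 15] (not full yet)
step 3: append 14 -> window=[61, 15, 14] -> max=61
step 4: append 51 -> window=[15, 14, 51] -> max=51
step 5: append 28 -> window=[14, 51, 28] -> max=51
step 6: append 56 -> window=[51, 28, 56] -> max=56
step 7: append 40 -> window=[28, 56, 40] -> max=56
step 8: append 2 -> window=[56, 40, 2] -> max=56
step 9: append 21 -> window=[40, 2, 21] -> max=40
Recorded maximums: 61 51 51 56 56 56 40
Changes between consecutive maximums: 3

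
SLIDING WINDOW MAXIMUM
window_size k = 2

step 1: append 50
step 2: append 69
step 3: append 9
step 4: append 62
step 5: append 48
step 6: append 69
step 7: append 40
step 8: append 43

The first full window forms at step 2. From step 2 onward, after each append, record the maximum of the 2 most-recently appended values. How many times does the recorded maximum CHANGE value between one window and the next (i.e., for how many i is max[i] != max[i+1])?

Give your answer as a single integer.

step 1: append 50 -> window=[50] (not full yet)
step 2: append 69 -> window=[50, 69] -> max=69
step 3: append 9 -> window=[69, 9] -> max=69
step 4: append 62 -> window=[9, 62] -> max=62
step 5: append 48 -> window=[62, 48] -> max=62
step 6: append 69 -> window=[48, 69] -> max=69
step 7: append 40 -> window=[69, 40] -> max=69
step 8: append 43 -> window=[40, 43] -> max=43
Recorded maximums: 69 69 62 62 69 69 43
Changes between consecutive maximums: 3

Answer: 3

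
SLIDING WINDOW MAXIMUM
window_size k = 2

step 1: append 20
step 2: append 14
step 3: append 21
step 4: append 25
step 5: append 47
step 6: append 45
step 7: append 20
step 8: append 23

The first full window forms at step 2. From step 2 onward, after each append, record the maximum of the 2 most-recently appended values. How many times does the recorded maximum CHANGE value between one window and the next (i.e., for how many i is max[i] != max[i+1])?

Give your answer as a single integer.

step 1: append 20 -> window=[20] (not full yet)
step 2: append 14 -> window=[20, 14] -> max=20
step 3: append 21 -> window=[14, 21] -> max=21
step 4: append 25 -> window=[21, 25] -> max=25
step 5: append 47 -> window=[25, 47] -> max=47
step 6: append 45 -> window=[47, 45] -> max=47
step 7: append 20 -> window=[45, 20] -> max=45
step 8: append 23 -> window=[20, 23] -> max=23
Recorded maximums: 20 21 25 47 47 45 23
Changes between consecutive maximums: 5

Answer: 5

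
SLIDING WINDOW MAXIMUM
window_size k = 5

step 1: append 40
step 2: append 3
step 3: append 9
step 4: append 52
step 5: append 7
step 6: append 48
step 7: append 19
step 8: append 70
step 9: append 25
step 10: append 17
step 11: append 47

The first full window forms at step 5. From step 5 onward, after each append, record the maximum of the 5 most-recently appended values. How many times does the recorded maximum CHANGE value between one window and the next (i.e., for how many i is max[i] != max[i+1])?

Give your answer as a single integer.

Answer: 1

Derivation:
step 1: append 40 -> window=[40] (not full yet)
step 2: append 3 -> window=[40, 3] (not full yet)
step 3: append 9 -> window=[40, 3, 9] (not full yet)
step 4: append 52 -> window=[40, 3, 9, 52] (not full yet)
step 5: append 7 -> window=[40, 3, 9, 52, 7] -> max=52
step 6: append 48 -> window=[3, 9, 52, 7, 48] -> max=52
step 7: append 19 -> window=[9, 52, 7, 48, 19] -> max=52
step 8: append 70 -> window=[52, 7, 48, 19, 70] -> max=70
step 9: append 25 -> window=[7, 48, 19, 70, 25] -> max=70
step 10: append 17 -> window=[48, 19, 70, 25, 17] -> max=70
step 11: append 47 -> window=[19, 70, 25, 17, 47] -> max=70
Recorded maximums: 52 52 52 70 70 70 70
Changes between consecutive maximums: 1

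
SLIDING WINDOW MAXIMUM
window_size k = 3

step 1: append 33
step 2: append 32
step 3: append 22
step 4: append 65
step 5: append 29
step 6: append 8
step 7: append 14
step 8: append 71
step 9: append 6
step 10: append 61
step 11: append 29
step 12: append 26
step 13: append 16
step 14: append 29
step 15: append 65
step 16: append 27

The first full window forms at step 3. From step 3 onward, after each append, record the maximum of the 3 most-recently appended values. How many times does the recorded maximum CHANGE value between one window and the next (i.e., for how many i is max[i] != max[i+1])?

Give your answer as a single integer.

Answer: 6

Derivation:
step 1: append 33 -> window=[33] (not full yet)
step 2: append 32 -> window=[33, 32] (not full yet)
step 3: append 22 -> window=[33, 32, 22] -> max=33
step 4: append 65 -> window=[32, 22, 65] -> max=65
step 5: append 29 -> window=[22, 65, 29] -> max=65
step 6: append 8 -> window=[65, 29, 8] -> max=65
step 7: append 14 -> window=[29, 8, 14] -> max=29
step 8: append 71 -> window=[8, 14, 71] -> max=71
step 9: append 6 -> window=[14, 71, 6] -> max=71
step 10: append 61 -> window=[71, 6, 61] -> max=71
step 11: append 29 -> window=[6, 61, 29] -> max=61
step 12: append 26 -> window=[61, 29, 26] -> max=61
step 13: append 16 -> window=[29, 26, 16] -> max=29
step 14: append 29 -> window=[26, 16, 29] -> max=29
step 15: append 65 -> window=[16, 29, 65] -> max=65
step 16: append 27 -> window=[29, 65, 27] -> max=65
Recorded maximums: 33 65 65 65 29 71 71 71 61 61 29 29 65 65
Changes between consecutive maximums: 6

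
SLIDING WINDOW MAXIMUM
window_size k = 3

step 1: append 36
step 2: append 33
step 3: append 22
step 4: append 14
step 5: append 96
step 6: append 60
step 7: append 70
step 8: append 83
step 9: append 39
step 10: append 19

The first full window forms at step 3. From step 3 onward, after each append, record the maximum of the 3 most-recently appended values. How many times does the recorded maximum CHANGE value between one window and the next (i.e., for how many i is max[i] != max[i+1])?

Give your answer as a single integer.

step 1: append 36 -> window=[36] (not full yet)
step 2: append 33 -> window=[36, 33] (not full yet)
step 3: append 22 -> window=[36, 33, 22] -> max=36
step 4: append 14 -> window=[33, 22, 14] -> max=33
step 5: append 96 -> window=[22, 14, 96] -> max=96
step 6: append 60 -> window=[14, 96, 60] -> max=96
step 7: append 70 -> window=[96, 60, 70] -> max=96
step 8: append 83 -> window=[60, 70, 83] -> max=83
step 9: append 39 -> window=[70, 83, 39] -> max=83
step 10: append 19 -> window=[83, 39, 19] -> max=83
Recorded maximums: 36 33 96 96 96 83 83 83
Changes between consecutive maximums: 3

Answer: 3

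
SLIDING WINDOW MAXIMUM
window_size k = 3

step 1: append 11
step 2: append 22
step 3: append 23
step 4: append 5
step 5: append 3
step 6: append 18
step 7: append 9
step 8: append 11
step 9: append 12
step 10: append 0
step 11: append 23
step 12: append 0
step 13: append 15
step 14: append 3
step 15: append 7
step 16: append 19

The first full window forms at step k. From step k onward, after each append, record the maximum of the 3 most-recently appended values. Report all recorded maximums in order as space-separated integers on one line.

Answer: 23 23 23 18 18 18 12 12 23 23 23 15 15 19

Derivation:
step 1: append 11 -> window=[11] (not full yet)
step 2: append 22 -> window=[11, 22] (not full yet)
step 3: append 23 -> window=[11, 22, 23] -> max=23
step 4: append 5 -> window=[22, 23, 5] -> max=23
step 5: append 3 -> window=[23, 5, 3] -> max=23
step 6: append 18 -> window=[5, 3, 18] -> max=18
step 7: append 9 -> window=[3, 18, 9] -> max=18
step 8: append 11 -> window=[18, 9, 11] -> max=18
step 9: append 12 -> window=[9, 11, 12] -> max=12
step 10: append 0 -> window=[11, 12, 0] -> max=12
step 11: append 23 -> window=[12, 0, 23] -> max=23
step 12: append 0 -> window=[0, 23, 0] -> max=23
step 13: append 15 -> window=[23, 0, 15] -> max=23
step 14: append 3 -> window=[0, 15, 3] -> max=15
step 15: append 7 -> window=[15, 3, 7] -> max=15
step 16: append 19 -> window=[3, 7, 19] -> max=19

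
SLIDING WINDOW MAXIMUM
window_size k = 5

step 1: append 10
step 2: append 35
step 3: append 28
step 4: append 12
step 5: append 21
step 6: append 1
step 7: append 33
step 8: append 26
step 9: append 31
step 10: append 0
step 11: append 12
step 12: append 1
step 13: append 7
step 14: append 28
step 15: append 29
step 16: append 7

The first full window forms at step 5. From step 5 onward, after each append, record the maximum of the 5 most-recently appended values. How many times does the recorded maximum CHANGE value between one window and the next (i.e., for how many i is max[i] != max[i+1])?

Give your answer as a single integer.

Answer: 4

Derivation:
step 1: append 10 -> window=[10] (not full yet)
step 2: append 35 -> window=[10, 35] (not full yet)
step 3: append 28 -> window=[10, 35, 28] (not full yet)
step 4: append 12 -> window=[10, 35, 28, 12] (not full yet)
step 5: append 21 -> window=[10, 35, 28, 12, 21] -> max=35
step 6: append 1 -> window=[35, 28, 12, 21, 1] -> max=35
step 7: append 33 -> window=[28, 12, 21, 1, 33] -> max=33
step 8: append 26 -> window=[12, 21, 1, 33, 26] -> max=33
step 9: append 31 -> window=[21, 1, 33, 26, 31] -> max=33
step 10: append 0 -> window=[1, 33, 26, 31, 0] -> max=33
step 11: append 12 -> window=[33, 26, 31, 0, 12] -> max=33
step 12: append 1 -> window=[26, 31, 0, 12, 1] -> max=31
step 13: append 7 -> window=[31, 0, 12, 1, 7] -> max=31
step 14: append 28 -> window=[0, 12, 1, 7, 28] -> max=28
step 15: append 29 -> window=[12, 1, 7, 28, 29] -> max=29
step 16: append 7 -> window=[1, 7, 28, 29, 7] -> max=29
Recorded maximums: 35 35 33 33 33 33 33 31 31 28 29 29
Changes between consecutive maximums: 4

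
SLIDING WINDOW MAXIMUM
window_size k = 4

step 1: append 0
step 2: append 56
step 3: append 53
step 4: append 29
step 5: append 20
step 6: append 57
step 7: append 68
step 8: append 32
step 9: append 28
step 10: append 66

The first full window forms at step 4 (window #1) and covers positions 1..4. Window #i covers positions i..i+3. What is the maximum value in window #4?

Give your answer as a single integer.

step 1: append 0 -> window=[0] (not full yet)
step 2: append 56 -> window=[0, 56] (not full yet)
step 3: append 53 -> window=[0, 56, 53] (not full yet)
step 4: append 29 -> window=[0, 56, 53, 29] -> max=56
step 5: append 20 -> window=[56, 53, 29, 20] -> max=56
step 6: append 57 -> window=[53, 29, 20, 57] -> max=57
step 7: append 68 -> window=[29, 20, 57, 68] -> max=68
Window #4 max = 68

Answer: 68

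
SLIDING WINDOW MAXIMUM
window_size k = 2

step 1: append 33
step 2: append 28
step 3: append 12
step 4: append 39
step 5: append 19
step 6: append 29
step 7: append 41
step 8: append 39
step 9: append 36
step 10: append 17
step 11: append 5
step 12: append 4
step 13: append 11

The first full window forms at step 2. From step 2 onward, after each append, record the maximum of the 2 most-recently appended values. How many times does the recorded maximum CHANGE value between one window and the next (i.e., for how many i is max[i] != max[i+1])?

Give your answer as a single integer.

Answer: 9

Derivation:
step 1: append 33 -> window=[33] (not full yet)
step 2: append 28 -> window=[33, 28] -> max=33
step 3: append 12 -> window=[28, 12] -> max=28
step 4: append 39 -> window=[12, 39] -> max=39
step 5: append 19 -> window=[39, 19] -> max=39
step 6: append 29 -> window=[19, 29] -> max=29
step 7: append 41 -> window=[29, 41] -> max=41
step 8: append 39 -> window=[41, 39] -> max=41
step 9: append 36 -> window=[39, 36] -> max=39
step 10: append 17 -> window=[36, 17] -> max=36
step 11: append 5 -> window=[17, 5] -> max=17
step 12: append 4 -> window=[5, 4] -> max=5
step 13: append 11 -> window=[4, 11] -> max=11
Recorded maximums: 33 28 39 39 29 41 41 39 36 17 5 11
Changes between consecutive maximums: 9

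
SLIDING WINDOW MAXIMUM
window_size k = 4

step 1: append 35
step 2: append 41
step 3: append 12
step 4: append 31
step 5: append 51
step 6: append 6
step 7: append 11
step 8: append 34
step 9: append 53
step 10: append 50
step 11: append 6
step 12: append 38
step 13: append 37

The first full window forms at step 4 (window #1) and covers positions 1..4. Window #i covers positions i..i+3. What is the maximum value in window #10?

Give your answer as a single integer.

Answer: 50

Derivation:
step 1: append 35 -> window=[35] (not full yet)
step 2: append 41 -> window=[35, 41] (not full yet)
step 3: append 12 -> window=[35, 41, 12] (not full yet)
step 4: append 31 -> window=[35, 41, 12, 31] -> max=41
step 5: append 51 -> window=[41, 12, 31, 51] -> max=51
step 6: append 6 -> window=[12, 31, 51, 6] -> max=51
step 7: append 11 -> window=[31, 51, 6, 11] -> max=51
step 8: append 34 -> window=[51, 6, 11, 34] -> max=51
step 9: append 53 -> window=[6, 11, 34, 53] -> max=53
step 10: append 50 -> window=[11, 34, 53, 50] -> max=53
step 11: append 6 -> window=[34, 53, 50, 6] -> max=53
step 12: append 38 -> window=[53, 50, 6, 38] -> max=53
step 13: append 37 -> window=[50, 6, 38, 37] -> max=50
Window #10 max = 50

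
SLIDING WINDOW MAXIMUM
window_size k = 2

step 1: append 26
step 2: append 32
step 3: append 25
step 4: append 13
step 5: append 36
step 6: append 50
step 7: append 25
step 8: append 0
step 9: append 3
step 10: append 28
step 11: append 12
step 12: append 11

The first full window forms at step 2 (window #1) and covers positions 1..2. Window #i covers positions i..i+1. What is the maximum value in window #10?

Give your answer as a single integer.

Answer: 28

Derivation:
step 1: append 26 -> window=[26] (not full yet)
step 2: append 32 -> window=[26, 32] -> max=32
step 3: append 25 -> window=[32, 25] -> max=32
step 4: append 13 -> window=[25, 13] -> max=25
step 5: append 36 -> window=[13, 36] -> max=36
step 6: append 50 -> window=[36, 50] -> max=50
step 7: append 25 -> window=[50, 25] -> max=50
step 8: append 0 -> window=[25, 0] -> max=25
step 9: append 3 -> window=[0, 3] -> max=3
step 10: append 28 -> window=[3, 28] -> max=28
step 11: append 12 -> window=[28, 12] -> max=28
Window #10 max = 28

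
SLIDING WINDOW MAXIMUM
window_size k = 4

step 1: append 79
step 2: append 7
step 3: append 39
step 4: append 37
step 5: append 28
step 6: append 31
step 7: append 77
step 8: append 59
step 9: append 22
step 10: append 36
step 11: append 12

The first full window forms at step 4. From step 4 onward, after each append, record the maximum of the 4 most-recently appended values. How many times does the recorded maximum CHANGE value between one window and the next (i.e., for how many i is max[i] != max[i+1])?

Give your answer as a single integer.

Answer: 3

Derivation:
step 1: append 79 -> window=[79] (not full yet)
step 2: append 7 -> window=[79, 7] (not full yet)
step 3: append 39 -> window=[79, 7, 39] (not full yet)
step 4: append 37 -> window=[79, 7, 39, 37] -> max=79
step 5: append 28 -> window=[7, 39, 37, 28] -> max=39
step 6: append 31 -> window=[39, 37, 28, 31] -> max=39
step 7: append 77 -> window=[37, 28, 31, 77] -> max=77
step 8: append 59 -> window=[28, 31, 77, 59] -> max=77
step 9: append 22 -> window=[31, 77, 59, 22] -> max=77
step 10: append 36 -> window=[77, 59, 22, 36] -> max=77
step 11: append 12 -> window=[59, 22, 36, 12] -> max=59
Recorded maximums: 79 39 39 77 77 77 77 59
Changes between consecutive maximums: 3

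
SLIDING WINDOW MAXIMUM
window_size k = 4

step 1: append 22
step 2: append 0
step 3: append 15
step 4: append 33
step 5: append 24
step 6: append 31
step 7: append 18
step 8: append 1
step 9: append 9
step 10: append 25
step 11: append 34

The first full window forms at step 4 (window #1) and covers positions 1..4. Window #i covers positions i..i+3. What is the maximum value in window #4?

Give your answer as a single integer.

Answer: 33

Derivation:
step 1: append 22 -> window=[22] (not full yet)
step 2: append 0 -> window=[22, 0] (not full yet)
step 3: append 15 -> window=[22, 0, 15] (not full yet)
step 4: append 33 -> window=[22, 0, 15, 33] -> max=33
step 5: append 24 -> window=[0, 15, 33, 24] -> max=33
step 6: append 31 -> window=[15, 33, 24, 31] -> max=33
step 7: append 18 -> window=[33, 24, 31, 18] -> max=33
Window #4 max = 33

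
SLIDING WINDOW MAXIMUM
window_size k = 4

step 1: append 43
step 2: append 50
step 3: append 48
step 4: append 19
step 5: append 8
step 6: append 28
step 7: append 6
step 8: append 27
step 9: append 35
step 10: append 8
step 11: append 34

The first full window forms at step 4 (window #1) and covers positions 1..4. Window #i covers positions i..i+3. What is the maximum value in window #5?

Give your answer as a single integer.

step 1: append 43 -> window=[43] (not full yet)
step 2: append 50 -> window=[43, 50] (not full yet)
step 3: append 48 -> window=[43, 50, 48] (not full yet)
step 4: append 19 -> window=[43, 50, 48, 19] -> max=50
step 5: append 8 -> window=[50, 48, 19, 8] -> max=50
step 6: append 28 -> window=[48, 19, 8, 28] -> max=48
step 7: append 6 -> window=[19, 8, 28, 6] -> max=28
step 8: append 27 -> window=[8, 28, 6, 27] -> max=28
Window #5 max = 28

Answer: 28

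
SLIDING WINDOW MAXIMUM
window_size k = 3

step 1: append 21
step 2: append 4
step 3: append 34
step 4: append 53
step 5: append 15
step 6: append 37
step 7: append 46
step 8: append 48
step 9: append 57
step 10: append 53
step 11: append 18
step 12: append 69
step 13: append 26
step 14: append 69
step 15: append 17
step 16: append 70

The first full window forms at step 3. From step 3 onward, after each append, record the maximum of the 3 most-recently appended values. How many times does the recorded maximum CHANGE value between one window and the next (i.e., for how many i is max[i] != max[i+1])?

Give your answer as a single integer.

Answer: 6

Derivation:
step 1: append 21 -> window=[21] (not full yet)
step 2: append 4 -> window=[21, 4] (not full yet)
step 3: append 34 -> window=[21, 4, 34] -> max=34
step 4: append 53 -> window=[4, 34, 53] -> max=53
step 5: append 15 -> window=[34, 53, 15] -> max=53
step 6: append 37 -> window=[53, 15, 37] -> max=53
step 7: append 46 -> window=[15, 37, 46] -> max=46
step 8: append 48 -> window=[37, 46, 48] -> max=48
step 9: append 57 -> window=[46, 48, 57] -> max=57
step 10: append 53 -> window=[48, 57, 53] -> max=57
step 11: append 18 -> window=[57, 53, 18] -> max=57
step 12: append 69 -> window=[53, 18, 69] -> max=69
step 13: append 26 -> window=[18, 69, 26] -> max=69
step 14: append 69 -> window=[69, 26, 69] -> max=69
step 15: append 17 -> window=[26, 69, 17] -> max=69
step 16: append 70 -> window=[69, 17, 70] -> max=70
Recorded maximums: 34 53 53 53 46 48 57 57 57 69 69 69 69 70
Changes between consecutive maximums: 6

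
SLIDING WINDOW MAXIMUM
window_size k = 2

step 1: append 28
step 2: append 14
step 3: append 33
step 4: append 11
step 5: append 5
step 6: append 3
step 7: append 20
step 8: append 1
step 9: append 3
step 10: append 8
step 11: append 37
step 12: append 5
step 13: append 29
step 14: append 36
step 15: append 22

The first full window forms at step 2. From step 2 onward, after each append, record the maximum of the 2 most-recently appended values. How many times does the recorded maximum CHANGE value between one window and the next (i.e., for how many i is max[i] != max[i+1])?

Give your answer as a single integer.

step 1: append 28 -> window=[28] (not full yet)
step 2: append 14 -> window=[28, 14] -> max=28
step 3: append 33 -> window=[14, 33] -> max=33
step 4: append 11 -> window=[33, 11] -> max=33
step 5: append 5 -> window=[11, 5] -> max=11
step 6: append 3 -> window=[5, 3] -> max=5
step 7: append 20 -> window=[3, 20] -> max=20
step 8: append 1 -> window=[20, 1] -> max=20
step 9: append 3 -> window=[1, 3] -> max=3
step 10: append 8 -> window=[3, 8] -> max=8
step 11: append 37 -> window=[8, 37] -> max=37
step 12: append 5 -> window=[37, 5] -> max=37
step 13: append 29 -> window=[5, 29] -> max=29
step 14: append 36 -> window=[29, 36] -> max=36
step 15: append 22 -> window=[36, 22] -> max=36
Recorded maximums: 28 33 33 11 5 20 20 3 8 37 37 29 36 36
Changes between consecutive maximums: 9

Answer: 9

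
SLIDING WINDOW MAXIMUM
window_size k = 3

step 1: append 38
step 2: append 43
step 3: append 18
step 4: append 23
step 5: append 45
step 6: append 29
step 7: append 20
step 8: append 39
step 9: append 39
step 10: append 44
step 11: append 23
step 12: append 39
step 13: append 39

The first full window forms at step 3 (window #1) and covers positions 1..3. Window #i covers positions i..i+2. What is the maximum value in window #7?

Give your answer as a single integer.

step 1: append 38 -> window=[38] (not full yet)
step 2: append 43 -> window=[38, 43] (not full yet)
step 3: append 18 -> window=[38, 43, 18] -> max=43
step 4: append 23 -> window=[43, 18, 23] -> max=43
step 5: append 45 -> window=[18, 23, 45] -> max=45
step 6: append 29 -> window=[23, 45, 29] -> max=45
step 7: append 20 -> window=[45, 29, 20] -> max=45
step 8: append 39 -> window=[29, 20, 39] -> max=39
step 9: append 39 -> window=[20, 39, 39] -> max=39
Window #7 max = 39

Answer: 39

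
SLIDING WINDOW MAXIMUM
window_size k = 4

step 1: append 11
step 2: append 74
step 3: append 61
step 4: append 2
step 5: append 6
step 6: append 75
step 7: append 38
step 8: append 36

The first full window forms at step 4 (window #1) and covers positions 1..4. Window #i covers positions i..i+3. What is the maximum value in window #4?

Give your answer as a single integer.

step 1: append 11 -> window=[11] (not full yet)
step 2: append 74 -> window=[11, 74] (not full yet)
step 3: append 61 -> window=[11, 74, 61] (not full yet)
step 4: append 2 -> window=[11, 74, 61, 2] -> max=74
step 5: append 6 -> window=[74, 61, 2, 6] -> max=74
step 6: append 75 -> window=[61, 2, 6, 75] -> max=75
step 7: append 38 -> window=[2, 6, 75, 38] -> max=75
Window #4 max = 75

Answer: 75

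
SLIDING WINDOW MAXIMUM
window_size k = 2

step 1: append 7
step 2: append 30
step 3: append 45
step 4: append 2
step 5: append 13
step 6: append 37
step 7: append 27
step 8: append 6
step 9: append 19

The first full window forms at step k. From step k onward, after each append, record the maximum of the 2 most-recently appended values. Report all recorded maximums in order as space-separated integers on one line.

step 1: append 7 -> window=[7] (not full yet)
step 2: append 30 -> window=[7, 30] -> max=30
step 3: append 45 -> window=[30, 45] -> max=45
step 4: append 2 -> window=[45, 2] -> max=45
step 5: append 13 -> window=[2, 13] -> max=13
step 6: append 37 -> window=[13, 37] -> max=37
step 7: append 27 -> window=[37, 27] -> max=37
step 8: append 6 -> window=[27, 6] -> max=27
step 9: append 19 -> window=[6, 19] -> max=19

Answer: 30 45 45 13 37 37 27 19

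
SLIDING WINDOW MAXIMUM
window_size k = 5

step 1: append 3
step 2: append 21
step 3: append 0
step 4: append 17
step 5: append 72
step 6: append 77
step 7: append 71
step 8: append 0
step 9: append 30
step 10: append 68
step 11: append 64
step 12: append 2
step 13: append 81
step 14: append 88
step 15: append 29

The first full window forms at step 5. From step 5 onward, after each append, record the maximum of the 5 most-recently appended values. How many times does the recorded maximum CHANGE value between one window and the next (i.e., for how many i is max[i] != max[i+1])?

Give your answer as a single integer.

Answer: 5

Derivation:
step 1: append 3 -> window=[3] (not full yet)
step 2: append 21 -> window=[3, 21] (not full yet)
step 3: append 0 -> window=[3, 21, 0] (not full yet)
step 4: append 17 -> window=[3, 21, 0, 17] (not full yet)
step 5: append 72 -> window=[3, 21, 0, 17, 72] -> max=72
step 6: append 77 -> window=[21, 0, 17, 72, 77] -> max=77
step 7: append 71 -> window=[0, 17, 72, 77, 71] -> max=77
step 8: append 0 -> window=[17, 72, 77, 71, 0] -> max=77
step 9: append 30 -> window=[72, 77, 71, 0, 30] -> max=77
step 10: append 68 -> window=[77, 71, 0, 30, 68] -> max=77
step 11: append 64 -> window=[71, 0, 30, 68, 64] -> max=71
step 12: append 2 -> window=[0, 30, 68, 64, 2] -> max=68
step 13: append 81 -> window=[30, 68, 64, 2, 81] -> max=81
step 14: append 88 -> window=[68, 64, 2, 81, 88] -> max=88
step 15: append 29 -> window=[64, 2, 81, 88, 29] -> max=88
Recorded maximums: 72 77 77 77 77 77 71 68 81 88 88
Changes between consecutive maximums: 5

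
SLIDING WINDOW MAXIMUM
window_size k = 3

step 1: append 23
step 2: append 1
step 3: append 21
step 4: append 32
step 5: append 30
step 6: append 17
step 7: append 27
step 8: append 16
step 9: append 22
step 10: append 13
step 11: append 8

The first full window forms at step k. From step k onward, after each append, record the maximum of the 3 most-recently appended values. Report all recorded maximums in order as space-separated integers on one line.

Answer: 23 32 32 32 30 27 27 22 22

Derivation:
step 1: append 23 -> window=[23] (not full yet)
step 2: append 1 -> window=[23, 1] (not full yet)
step 3: append 21 -> window=[23, 1, 21] -> max=23
step 4: append 32 -> window=[1, 21, 32] -> max=32
step 5: append 30 -> window=[21, 32, 30] -> max=32
step 6: append 17 -> window=[32, 30, 17] -> max=32
step 7: append 27 -> window=[30, 17, 27] -> max=30
step 8: append 16 -> window=[17, 27, 16] -> max=27
step 9: append 22 -> window=[27, 16, 22] -> max=27
step 10: append 13 -> window=[16, 22, 13] -> max=22
step 11: append 8 -> window=[22, 13, 8] -> max=22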